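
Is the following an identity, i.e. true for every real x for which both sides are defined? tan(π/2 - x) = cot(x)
Claim: tan(π/2 - x) = cot(x).
Reasoning: tan(π/2 - x) = sin(π/2 - x)/cos(π/2 - x) = cos(x)/sin(x) = cot(x), using the cofunction identities sin(π/2 - x) = cos(x) and cos(π/2 - x) = sin(x).
So the two sides agree for every real x for which both sides are defined.

Conclusion: Yes, this is an identity.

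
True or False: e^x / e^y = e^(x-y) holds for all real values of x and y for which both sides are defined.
Claim: e^x / e^y = e^(x-y).
Reasoning: 1/e^y = e^(-y), so e^x / e^y = e^x · e^(-y) = e^(x + (-y)) = e^(x-y) by the product rule for exponents.
So the two sides agree for all real values of x and y for which both sides are defined.

Conclusion: True.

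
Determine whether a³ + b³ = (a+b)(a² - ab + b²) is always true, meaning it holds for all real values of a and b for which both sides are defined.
Yes, this is an identity.

Claim: a³ + b³ = (a+b)(a² - ab + b²).
Reasoning: Expand the right side: (a+b)(a² - ab + b²) = a³ - a²b + ab² + a²b - ab² + b³ = a³ + b³ (the middle terms cancel in pairs).
So the two sides agree for all real values of a and b for which both sides are defined.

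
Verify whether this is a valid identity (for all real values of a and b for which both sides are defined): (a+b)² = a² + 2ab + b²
Yes, this is an identity.

Claim: (a+b)² = a² + 2ab + b².
Reasoning: Expand: (a+b)² = (a+b)(a+b) = a·a + a·b + b·a + b·b = a² + 2ab + b².
So the two sides agree for all real values of a and b for which both sides are defined.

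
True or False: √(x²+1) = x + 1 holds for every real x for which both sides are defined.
False.

Claim: √(x²+1) = x + 1.
Test a specific point where both sides are defined: x = 1/2.
LHS = √(x²+1) ≈ 1.1180
RHS = x + 1 ≈ 1.5000
Since 1.1180 ≠ 1.5000, the equation fails at this point, so it cannot hold for every real x for which both sides are defined.
(x+1)² = x² + 2x + 1 ≠ x² + 1 unless x = 0.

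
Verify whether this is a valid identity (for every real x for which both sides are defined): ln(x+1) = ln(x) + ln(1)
No, this is NOT an identity.

Claim: ln(x+1) = ln(x) + ln(1).
Test a specific point where both sides are defined: x = 3/2.
LHS = ln(x+1) ≈ 0.9163
RHS = ln(x) + ln(1) ≈ 0.4055
Since 0.9163 ≠ 0.4055, the equation fails at this point, so it cannot hold for every real x for which both sides are defined.
ln(1) = 0, so the right side is just ln(x), which differs from ln(x+1).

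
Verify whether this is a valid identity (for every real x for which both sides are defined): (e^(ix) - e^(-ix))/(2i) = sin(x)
Claim: (e^(ix) - e^(-ix))/(2i) = sin(x).
Reasoning: By Euler's formula e^(ix) = cos(x) + i·sin(x) and e^(-ix) = cos(x) - i·sin(x). Subtracting cancels the cosine terms: e^(ix) - e^(-ix) = 2i·sin(x); divide by 2i.
So the two sides agree for every real x for which both sides are defined.

Conclusion: Yes, this is an identity.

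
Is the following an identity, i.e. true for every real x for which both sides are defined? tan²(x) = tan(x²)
Claim: tan²(x) = tan(x²).
Test a specific point where both sides are defined: x = π/3.
LHS = tan²(x) ≈ 3.0000
RHS = tan(x²) ≈ 1.9485
Since 3.0000 ≠ 1.9485, the equation fails at this point, so it cannot hold for every real x for which both sides are defined.
tan²(x) means (tan x)², squaring the output; tan(x²) squares the input. These are different functions.

Conclusion: No, this is NOT an identity.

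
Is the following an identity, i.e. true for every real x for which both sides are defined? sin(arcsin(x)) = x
Yes, this is an identity.

Claim: sin(arcsin(x)) = x.
Reasoning: For -1 ≤ x ≤ 1 (where arcsin is defined), arcsin(x) is by definition an angle whose sine equals x. Taking the sine of that angle returns x. (Note the other order, arcsin(sin x) = x, is NOT an identity.)
So the two sides agree for every real x for which both sides are defined.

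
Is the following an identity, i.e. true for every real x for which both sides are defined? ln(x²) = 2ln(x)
Claim: ln(x²) = 2ln(x).
Reasoning: The right side requires x > 0. For x > 0, x² = (e^(ln x))² = e^(2ln x), so ln(x²) = 2ln(x). (For x < 0 the right side is undefined, so those values are outside the claim.)
So the two sides agree for every real x for which both sides are defined.

Conclusion: Yes, this is an identity.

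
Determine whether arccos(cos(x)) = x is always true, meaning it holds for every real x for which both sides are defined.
No, this is NOT an identity.

Claim: arccos(cos(x)) = x.
Test a specific point where both sides are defined: x = -π/3.
LHS = arccos(cos(x)) ≈ 1.0472
RHS = x ≈ -1.0472
Since 1.0472 ≠ -1.0472, the equation fails at this point, so it cannot hold for every real x for which both sides are defined.
arccos only returns values in [0, π], so arccos(cos(x)) = x holds only for x in that interval, not for all real x.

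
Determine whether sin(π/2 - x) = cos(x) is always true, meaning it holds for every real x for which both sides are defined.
Yes, this is an identity.

Claim: sin(π/2 - x) = cos(x).
Reasoning: Use sin(u - v) = sin(u)cos(v) - cos(u)sin(v) with u = π/2, v = x: sin(π/2)cos(x) - cos(π/2)sin(x) = 1·cos(x) - 0·sin(x) = cos(x).
So the two sides agree for every real x for which both sides are defined.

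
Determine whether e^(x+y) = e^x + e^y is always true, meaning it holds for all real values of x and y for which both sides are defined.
Claim: e^(x+y) = e^x + e^y.
Test a specific point where both sides are defined: x = 3, y = 5.
LHS = e^(x+y) ≈ 2980.9580
RHS = e^x + e^y ≈ 168.4987
Since 2980.9580 ≠ 168.4987, the equation fails at this point, so it cannot hold for all real values of x and y for which both sides are defined.
The correct rule is e^(x+y) = e^x · e^y (a product, not a sum).

Conclusion: No, this is NOT an identity.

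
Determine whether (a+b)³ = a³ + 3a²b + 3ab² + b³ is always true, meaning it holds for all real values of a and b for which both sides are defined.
Yes, this is an identity.

Claim: (a+b)³ = a³ + 3a²b + 3ab² + b³.
Reasoning: (a+b)³ = (a+b)(a+b)² = (a+b)(a² + 2ab + b²) = a³ + 2a²b + ab² + a²b + 2ab² + b³ = a³ + 3a²b + 3ab² + b³.
So the two sides agree for all real values of a and b for which both sides are defined.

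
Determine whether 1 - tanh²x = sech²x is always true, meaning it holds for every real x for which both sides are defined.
Yes, this is an identity.

Claim: 1 - tanh²x = sech²x.
Reasoning: Divide cosh²x - sinh²x = 1 through by cosh²x (never zero): 1 - tanh²x = 1/cosh²x = sech²x.
So the two sides agree for every real x for which both sides are defined.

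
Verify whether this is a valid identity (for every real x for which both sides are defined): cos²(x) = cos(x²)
No, this is NOT an identity.

Claim: cos²(x) = cos(x²).
Test a specific point where both sides are defined: x = 3π/4.
LHS = cos²(x) ≈ 0.5000
RHS = cos(x²) ≈ 0.7442
Since 0.5000 ≠ 0.7442, the equation fails at this point, so it cannot hold for every real x for which both sides are defined.
cos²(x) means (cos x)², squaring the output; cos(x²) squares the input. These are different functions.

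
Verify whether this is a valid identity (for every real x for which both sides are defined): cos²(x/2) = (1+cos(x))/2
Claim: cos²(x/2) = (1+cos(x))/2.
Reasoning: Use cos(2θ) = 2cos²θ - 1 with θ = x/2: cos(x) = 2cos²(x/2) - 1. Solving for cos²(x/2) gives (1 + cos(x))/2.
So the two sides agree for every real x for which both sides are defined.

Conclusion: Yes, this is an identity.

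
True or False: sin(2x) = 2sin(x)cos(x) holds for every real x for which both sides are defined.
True.

Claim: sin(2x) = 2sin(x)cos(x).
Reasoning: Put y = x in the addition formula sin(x+y) = sin(x)cos(y) + cos(x)sin(y): sin(2x) = sin(x)cos(x) + cos(x)sin(x) = 2sin(x)cos(x).
So the two sides agree for every real x for which both sides are defined.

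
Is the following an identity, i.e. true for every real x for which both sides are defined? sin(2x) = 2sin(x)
Claim: sin(2x) = 2sin(x).
Test a specific point where both sides are defined: x = -π/6.
LHS = sin(2x) ≈ -0.8660
RHS = 2sin(x) ≈ -1.0000
Since -0.8660 ≠ -1.0000, the equation fails at this point, so it cannot hold for every real x for which both sides are defined.
The correct double-angle formula is sin(2x) = 2sin(x)cos(x).

Conclusion: No, this is NOT an identity.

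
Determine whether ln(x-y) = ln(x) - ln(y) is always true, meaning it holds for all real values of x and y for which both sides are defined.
No, this is NOT an identity.

Claim: ln(x-y) = ln(x) - ln(y).
Test a specific point where both sides are defined: x = 4, y = 3/2.
LHS = ln(x-y) ≈ 0.9163
RHS = ln(x) - ln(y) ≈ 0.9808
Since 0.9163 ≠ 0.9808, the equation fails at this point, so it cannot hold for all real values of x and y for which both sides are defined.
ln(x) - ln(y) = ln(x/y), not ln(x-y).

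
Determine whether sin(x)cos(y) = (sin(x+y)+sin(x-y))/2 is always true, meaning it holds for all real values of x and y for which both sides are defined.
Yes, this is an identity.

Claim: sin(x)cos(y) = (sin(x+y)+sin(x-y))/2.
Reasoning: sin(x+y) = sin(x)cos(y) + cos(x)sin(y) and sin(x-y) = sin(x)cos(y) - cos(x)sin(y). Adding, sin(x+y) + sin(x-y) = 2sin(x)cos(y); divide by 2.
So the two sides agree for all real values of x and y for which both sides are defined.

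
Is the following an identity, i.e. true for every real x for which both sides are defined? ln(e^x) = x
Claim: ln(e^x) = x.
Reasoning: ln is the inverse of the exponential: ln(e^x) asks for the exponent p with e^p = e^x, and since e^p is one-to-one that exponent is p = x.
So the two sides agree for every real x for which both sides are defined.

Conclusion: Yes, this is an identity.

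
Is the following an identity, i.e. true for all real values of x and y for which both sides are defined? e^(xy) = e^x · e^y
No, this is NOT an identity.

Claim: e^(xy) = e^x · e^y.
Test a specific point where both sides are defined: x = 1, y = -2.
LHS = e^(xy) ≈ 0.1353
RHS = e^x · e^y ≈ 0.3679
Since 0.1353 ≠ 0.3679, the equation fails at this point, so it cannot hold for all real values of x and y for which both sides are defined.
e^x · e^y = e^(x+y), not e^(xy).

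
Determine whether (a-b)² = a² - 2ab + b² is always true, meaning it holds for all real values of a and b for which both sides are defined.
Yes, this is an identity.

Claim: (a-b)² = a² - 2ab + b².
Reasoning: Expand: (a-b)² = (a-b)(a-b) = a·a - a·b - b·a + b·b = a² - 2ab + b².
So the two sides agree for all real values of a and b for which both sides are defined.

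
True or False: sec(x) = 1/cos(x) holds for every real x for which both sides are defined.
Claim: sec(x) = 1/cos(x).
Reasoning: sec(x) is by definition the reciprocal of cos(x), wherever cos(x) ≠ 0.
So the two sides agree for every real x for which both sides are defined.

Conclusion: True.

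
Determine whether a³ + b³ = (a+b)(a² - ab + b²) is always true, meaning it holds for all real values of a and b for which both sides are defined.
Claim: a³ + b³ = (a+b)(a² - ab + b²).
Reasoning: Expand the right side: (a+b)(a² - ab + b²) = a³ - a²b + ab² + a²b - ab² + b³ = a³ + b³ (the middle terms cancel in pairs).
So the two sides agree for all real values of a and b for which both sides are defined.

Conclusion: Yes, this is an identity.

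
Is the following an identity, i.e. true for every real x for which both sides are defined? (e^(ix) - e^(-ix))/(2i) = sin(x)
Yes, this is an identity.

Claim: (e^(ix) - e^(-ix))/(2i) = sin(x).
Reasoning: By Euler's formula e^(ix) = cos(x) + i·sin(x) and e^(-ix) = cos(x) - i·sin(x). Subtracting cancels the cosine terms: e^(ix) - e^(-ix) = 2i·sin(x); divide by 2i.
So the two sides agree for every real x for which both sides are defined.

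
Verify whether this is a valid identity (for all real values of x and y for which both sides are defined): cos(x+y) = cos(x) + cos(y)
Claim: cos(x+y) = cos(x) + cos(y).
Test a specific point where both sides are defined: x = π, y = 3π/4.
LHS = cos(x+y) ≈ 0.7071
RHS = cos(x) + cos(y) ≈ -1.7071
Since 0.7071 ≠ -1.7071, the equation fails at this point, so it cannot hold for all real values of x and y for which both sides are defined.
The correct expansion is cos(x+y) = cos(x)cos(y) - sin(x)sin(y); cosine is not additive.

Conclusion: No, this is NOT an identity.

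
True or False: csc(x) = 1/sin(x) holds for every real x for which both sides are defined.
True.

Claim: csc(x) = 1/sin(x).
Reasoning: csc(x) is by definition the reciprocal of sin(x), wherever sin(x) ≠ 0.
So the two sides agree for every real x for which both sides are defined.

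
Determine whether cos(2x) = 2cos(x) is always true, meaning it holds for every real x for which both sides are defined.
Claim: cos(2x) = 2cos(x).
Test a specific point where both sides are defined: x = π/3.
LHS = cos(2x) ≈ -0.5000
RHS = 2cos(x) ≈ 1.0000
Since -0.5000 ≠ 1.0000, the equation fails at this point, so it cannot hold for every real x for which both sides are defined.
The correct double-angle formula is cos(2x) = cos²x - sin²x.

Conclusion: No, this is NOT an identity.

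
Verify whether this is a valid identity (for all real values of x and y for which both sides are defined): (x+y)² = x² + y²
Claim: (x+y)² = x² + y².
Test a specific point where both sides are defined: x = 3, y = 2.
LHS = (x+y)² ≈ 25.0000
RHS = x² + y² ≈ 13.0000
Since 25.0000 ≠ 13.0000, the equation fails at this point, so it cannot hold for all real values of x and y for which both sides are defined.
The correct expansion is (x+y)² = x² + 2xy + y²; the cross term 2xy is missing.

Conclusion: No, this is NOT an identity.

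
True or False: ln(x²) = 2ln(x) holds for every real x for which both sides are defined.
Claim: ln(x²) = 2ln(x).
Reasoning: The right side requires x > 0. For x > 0, x² = (e^(ln x))² = e^(2ln x), so ln(x²) = 2ln(x). (For x < 0 the right side is undefined, so those values are outside the claim.)
So the two sides agree for every real x for which both sides are defined.

Conclusion: True.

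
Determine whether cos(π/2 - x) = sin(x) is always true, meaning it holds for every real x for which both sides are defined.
Yes, this is an identity.

Claim: cos(π/2 - x) = sin(x).
Reasoning: Use cos(u - v) = cos(u)cos(v) + sin(u)sin(v) with u = π/2, v = x: cos(π/2)cos(x) + sin(π/2)sin(x) = 0·cos(x) + 1·sin(x) = sin(x).
So the two sides agree for every real x for which both sides are defined.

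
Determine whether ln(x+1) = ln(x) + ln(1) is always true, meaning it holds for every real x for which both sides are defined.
Claim: ln(x+1) = ln(x) + ln(1).
Test a specific point where both sides are defined: x = 3/2.
LHS = ln(x+1) ≈ 0.9163
RHS = ln(x) + ln(1) ≈ 0.4055
Since 0.9163 ≠ 0.4055, the equation fails at this point, so it cannot hold for every real x for which both sides are defined.
ln(1) = 0, so the right side is just ln(x), which differs from ln(x+1).

Conclusion: No, this is NOT an identity.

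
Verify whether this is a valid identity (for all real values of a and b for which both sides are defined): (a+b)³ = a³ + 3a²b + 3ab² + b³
Claim: (a+b)³ = a³ + 3a²b + 3ab² + b³.
Reasoning: (a+b)³ = (a+b)(a+b)² = (a+b)(a² + 2ab + b²) = a³ + 2a²b + ab² + a²b + 2ab² + b³ = a³ + 3a²b + 3ab² + b³.
So the two sides agree for all real values of a and b for which both sides are defined.

Conclusion: Yes, this is an identity.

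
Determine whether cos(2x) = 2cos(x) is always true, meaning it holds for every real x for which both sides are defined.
Claim: cos(2x) = 2cos(x).
Test a specific point where both sides are defined: x = π/3.
LHS = cos(2x) ≈ -0.5000
RHS = 2cos(x) ≈ 1.0000
Since -0.5000 ≠ 1.0000, the equation fails at this point, so it cannot hold for every real x for which both sides are defined.
The correct double-angle formula is cos(2x) = cos²x - sin²x.

Conclusion: No, this is NOT an identity.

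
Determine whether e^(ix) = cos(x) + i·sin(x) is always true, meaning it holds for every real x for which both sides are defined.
Yes, this is an identity.

Claim: e^(ix) = cos(x) + i·sin(x).
Reasoning: Euler's formula. Expand e^(ix) = Σ (ix)^k / k!. Since i² = -1, the even-k terms are Σ (-1)^m x^(2m)/(2m)! = cos(x) and the odd-k terms are i · Σ (-1)^m x^(2m+1)/(2m+1)! = i·sin(x).
So the two sides agree for every real x for which both sides are defined.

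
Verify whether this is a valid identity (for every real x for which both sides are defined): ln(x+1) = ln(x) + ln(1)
No, this is NOT an identity.

Claim: ln(x+1) = ln(x) + ln(1).
Test a specific point where both sides are defined: x = 5.
LHS = ln(x+1) ≈ 1.7918
RHS = ln(x) + ln(1) ≈ 1.6094
Since 1.7918 ≠ 1.6094, the equation fails at this point, so it cannot hold for every real x for which both sides are defined.
ln(1) = 0, so the right side is just ln(x), which differs from ln(x+1).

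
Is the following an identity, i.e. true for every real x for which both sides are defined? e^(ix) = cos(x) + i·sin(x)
Claim: e^(ix) = cos(x) + i·sin(x).
Reasoning: Euler's formula. Expand e^(ix) = Σ (ix)^k / k!. Since i² = -1, the even-k terms are Σ (-1)^m x^(2m)/(2m)! = cos(x) and the odd-k terms are i · Σ (-1)^m x^(2m+1)/(2m+1)! = i·sin(x).
So the two sides agree for every real x for which both sides are defined.

Conclusion: Yes, this is an identity.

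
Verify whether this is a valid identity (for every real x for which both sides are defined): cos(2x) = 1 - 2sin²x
Yes, this is an identity.

Claim: cos(2x) = 1 - 2sin²x.
Reasoning: cos(2x) = cos²x - sin²x. Replace cos²x by 1 - sin²x: (1 - sin²x) - sin²x = 1 - 2sin²x.
So the two sides agree for every real x for which both sides are defined.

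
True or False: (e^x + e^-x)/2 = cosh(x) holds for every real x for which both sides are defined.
True.

Claim: (e^x + e^-x)/2 = cosh(x).
Reasoning: This is exactly the definition of the hyperbolic cosine: cosh(x) := (e^x + e^-x)/2.
So the two sides agree for every real x for which both sides are defined.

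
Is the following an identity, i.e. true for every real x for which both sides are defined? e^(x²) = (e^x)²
Claim: e^(x²) = (e^x)².
Test a specific point where both sides are defined: x = 1/2.
LHS = e^(x²) ≈ 1.2840
RHS = (e^x)² ≈ 2.7183
Since 1.2840 ≠ 2.7183, the equation fails at this point, so it cannot hold for every real x for which both sides are defined.
(e^x)² = e^(2x), and 2x ≠ x² in general.

Conclusion: No, this is NOT an identity.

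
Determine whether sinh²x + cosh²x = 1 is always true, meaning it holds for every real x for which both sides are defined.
Claim: sinh²x + cosh²x = 1.
Test a specific point where both sides are defined: x = 1/2.
LHS = sinh²x + cosh²x ≈ 1.5431
RHS = 1 ≈ 1.0000
Since 1.5431 ≠ 1.0000, the equation fails at this point, so it cannot hold for every real x for which both sides are defined.
The correct hyperbolic identity is cosh²x - sinh²x = 1 (a difference); the sum sinh²x + cosh²x equals cosh(2x).

Conclusion: No, this is NOT an identity.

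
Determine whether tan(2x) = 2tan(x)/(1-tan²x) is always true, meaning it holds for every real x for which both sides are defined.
Yes, this is an identity.

Claim: tan(2x) = 2tan(x)/(1-tan²x).
Reasoning: tan(2x) = sin(2x)/cos(2x) = 2sin(x)cos(x) / (cos²x - sin²x). Divide numerator and denominator by cos²x: 2tan(x) / (1 - tan²x).
So the two sides agree for every real x for which both sides are defined.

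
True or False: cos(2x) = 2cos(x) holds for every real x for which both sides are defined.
False.

Claim: cos(2x) = 2cos(x).
Test a specific point where both sides are defined: x = -π/4.
LHS = cos(2x) ≈ 0.0000
RHS = 2cos(x) ≈ 1.4142
Since 0.0000 ≠ 1.4142, the equation fails at this point, so it cannot hold for every real x for which both sides are defined.
The correct double-angle formula is cos(2x) = cos²x - sin²x.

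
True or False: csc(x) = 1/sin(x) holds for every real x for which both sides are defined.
True.

Claim: csc(x) = 1/sin(x).
Reasoning: csc(x) is by definition the reciprocal of sin(x), wherever sin(x) ≠ 0.
So the two sides agree for every real x for which both sides are defined.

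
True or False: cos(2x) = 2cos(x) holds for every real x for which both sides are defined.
Claim: cos(2x) = 2cos(x).
Test a specific point where both sides are defined: x = -π/2.
LHS = cos(2x) ≈ -1.0000
RHS = 2cos(x) ≈ 0.0000
Since -1.0000 ≠ 0.0000, the equation fails at this point, so it cannot hold for every real x for which both sides are defined.
The correct double-angle formula is cos(2x) = cos²x - sin²x.

Conclusion: False.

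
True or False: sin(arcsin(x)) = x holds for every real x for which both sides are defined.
Claim: sin(arcsin(x)) = x.
Reasoning: For -1 ≤ x ≤ 1 (where arcsin is defined), arcsin(x) is by definition an angle whose sine equals x. Taking the sine of that angle returns x. (Note the other order, arcsin(sin x) = x, is NOT an identity.)
So the two sides agree for every real x for which both sides are defined.

Conclusion: True.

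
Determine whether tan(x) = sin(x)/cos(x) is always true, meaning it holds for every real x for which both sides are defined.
Yes, this is an identity.

Claim: tan(x) = sin(x)/cos(x).
Reasoning: For an angle x whose terminal point on the unit circle is (cos x, sin x), tan(x) is defined as the ratio (second coordinate)/(first coordinate) = sin(x)/cos(x), wherever cos(x) ≠ 0.
So the two sides agree for every real x for which both sides are defined.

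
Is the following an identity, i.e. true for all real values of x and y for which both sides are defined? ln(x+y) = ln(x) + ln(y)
Claim: ln(x+y) = ln(x) + ln(y).
Test a specific point where both sides are defined: x = 2, y = 4.
LHS = ln(x+y) ≈ 1.7918
RHS = ln(x) + ln(y) ≈ 2.0794
Since 1.7918 ≠ 2.0794, the equation fails at this point, so it cannot hold for all real values of x and y for which both sides are defined.
ln(x) + ln(y) = ln(xy), not ln(x+y).

Conclusion: No, this is NOT an identity.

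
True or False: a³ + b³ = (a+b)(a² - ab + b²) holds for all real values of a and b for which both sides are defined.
Claim: a³ + b³ = (a+b)(a² - ab + b²).
Reasoning: Expand the right side: (a+b)(a² - ab + b²) = a³ - a²b + ab² + a²b - ab² + b³ = a³ + b³ (the middle terms cancel in pairs).
So the two sides agree for all real values of a and b for which both sides are defined.

Conclusion: True.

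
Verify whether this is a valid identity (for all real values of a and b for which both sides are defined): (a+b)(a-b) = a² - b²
Yes, this is an identity.

Claim: (a+b)(a-b) = a² - b².
Reasoning: Expand: (a+b)(a-b) = a² - ab + ba - b² = a² - b² (the cross terms cancel).
So the two sides agree for all real values of a and b for which both sides are defined.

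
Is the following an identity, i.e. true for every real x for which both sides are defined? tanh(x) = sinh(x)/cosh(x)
Claim: tanh(x) = sinh(x)/cosh(x).
Reasoning: tanh(x) is defined as sinh(x)/cosh(x) = (e^x - e^-x)/(e^x + e^-x); cosh(x) ≥ 1 is never zero, so this holds for every real x.
So the two sides agree for every real x for which both sides are defined.

Conclusion: Yes, this is an identity.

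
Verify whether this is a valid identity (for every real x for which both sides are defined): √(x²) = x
No, this is NOT an identity.

Claim: √(x²) = x.
Test a specific point where both sides are defined: x = -1.
LHS = √(x²) ≈ 1.0000
RHS = x ≈ -1.0000
Since 1.0000 ≠ -1.0000, the equation fails at this point, so it cannot hold for every real x for which both sides are defined.
√(x²) = |x|, which differs from x whenever x < 0 (both sides are defined for every real x).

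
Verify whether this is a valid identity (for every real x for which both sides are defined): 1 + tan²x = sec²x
Yes, this is an identity.

Claim: 1 + tan²x = sec²x.
Reasoning: Start from sin²x + cos²x = 1 and divide every term by cos²x (allowed wherever tan x and sec x are defined): tan²x + 1 = 1/cos²x = sec²x.
So the two sides agree for every real x for which both sides are defined.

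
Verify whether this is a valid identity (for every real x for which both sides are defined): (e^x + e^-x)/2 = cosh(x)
Yes, this is an identity.

Claim: (e^x + e^-x)/2 = cosh(x).
Reasoning: This is exactly the definition of the hyperbolic cosine: cosh(x) := (e^x + e^-x)/2.
So the two sides agree for every real x for which both sides are defined.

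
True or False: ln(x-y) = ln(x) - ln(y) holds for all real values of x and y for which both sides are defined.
False.

Claim: ln(x-y) = ln(x) - ln(y).
Test a specific point where both sides are defined: x = 2, y = 1.
LHS = ln(x-y) ≈ 0.0000
RHS = ln(x) - ln(y) ≈ 0.6931
Since 0.0000 ≠ 0.6931, the equation fails at this point, so it cannot hold for all real values of x and y for which both sides are defined.
ln(x) - ln(y) = ln(x/y), not ln(x-y).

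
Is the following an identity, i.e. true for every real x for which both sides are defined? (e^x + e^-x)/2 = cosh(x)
Yes, this is an identity.

Claim: (e^x + e^-x)/2 = cosh(x).
Reasoning: This is exactly the definition of the hyperbolic cosine: cosh(x) := (e^x + e^-x)/2.
So the two sides agree for every real x for which both sides are defined.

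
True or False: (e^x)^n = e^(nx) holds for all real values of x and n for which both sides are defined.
True.

Claim: (e^x)^n = e^(nx).
Reasoning: e^x is a positive real number, and for a positive base B and real exponent n, B^n = e^(n·ln B). With B = e^x, ln B = x, so (e^x)^n = e^(n·x).
So the two sides agree for all real values of x and n for which both sides are defined.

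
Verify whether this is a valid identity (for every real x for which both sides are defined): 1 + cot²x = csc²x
Claim: 1 + cot²x = csc²x.
Reasoning: Start from sin²x + cos²x = 1 and divide every term by sin²x (allowed wherever cot x and csc x are defined): 1 + cot²x = 1/sin²x = csc²x.
So the two sides agree for every real x for which both sides are defined.

Conclusion: Yes, this is an identity.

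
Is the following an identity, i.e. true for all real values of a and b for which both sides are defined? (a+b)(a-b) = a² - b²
Yes, this is an identity.

Claim: (a+b)(a-b) = a² - b².
Reasoning: Expand: (a+b)(a-b) = a² - ab + ba - b² = a² - b² (the cross terms cancel).
So the two sides agree for all real values of a and b for which both sides are defined.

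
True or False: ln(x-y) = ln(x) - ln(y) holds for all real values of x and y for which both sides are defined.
Claim: ln(x-y) = ln(x) - ln(y).
Test a specific point where both sides are defined: x = 2, y = 1.
LHS = ln(x-y) ≈ 0.0000
RHS = ln(x) - ln(y) ≈ 0.6931
Since 0.0000 ≠ 0.6931, the equation fails at this point, so it cannot hold for all real values of x and y for which both sides are defined.
ln(x) - ln(y) = ln(x/y), not ln(x-y).

Conclusion: False.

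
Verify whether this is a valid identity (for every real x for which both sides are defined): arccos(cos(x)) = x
Claim: arccos(cos(x)) = x.
Test a specific point where both sides are defined: x = -π/4.
LHS = arccos(cos(x)) ≈ 0.7854
RHS = x ≈ -0.7854
Since 0.7854 ≠ -0.7854, the equation fails at this point, so it cannot hold for every real x for which both sides are defined.
arccos only returns values in [0, π], so arccos(cos(x)) = x holds only for x in that interval, not for all real x.

Conclusion: No, this is NOT an identity.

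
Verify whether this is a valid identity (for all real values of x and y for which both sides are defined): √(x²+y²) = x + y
No, this is NOT an identity.

Claim: √(x²+y²) = x + y.
Test a specific point where both sides are defined: x = 5, y = 5.
LHS = √(x²+y²) ≈ 7.0711
RHS = x + y ≈ 10.0000
Since 7.0711 ≠ 10.0000, the equation fails at this point, so it cannot hold for all real values of x and y for which both sides are defined.
(x+y)² = x² + 2xy + y², not x² + y², so the square root does not split this way.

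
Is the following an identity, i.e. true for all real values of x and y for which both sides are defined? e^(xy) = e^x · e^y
No, this is NOT an identity.

Claim: e^(xy) = e^x · e^y.
Test a specific point where both sides are defined: x = 1/2, y = 5.
LHS = e^(xy) ≈ 12.1825
RHS = e^x · e^y ≈ 244.6919
Since 12.1825 ≠ 244.6919, the equation fails at this point, so it cannot hold for all real values of x and y for which both sides are defined.
e^x · e^y = e^(x+y), not e^(xy).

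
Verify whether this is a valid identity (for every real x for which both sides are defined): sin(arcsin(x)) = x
Yes, this is an identity.

Claim: sin(arcsin(x)) = x.
Reasoning: For -1 ≤ x ≤ 1 (where arcsin is defined), arcsin(x) is by definition an angle whose sine equals x. Taking the sine of that angle returns x. (Note the other order, arcsin(sin x) = x, is NOT an identity.)
So the two sides agree for every real x for which both sides are defined.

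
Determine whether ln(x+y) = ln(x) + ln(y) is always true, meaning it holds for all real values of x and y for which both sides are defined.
Claim: ln(x+y) = ln(x) + ln(y).
Test a specific point where both sides are defined: x = 2, y = 3/2.
LHS = ln(x+y) ≈ 1.2528
RHS = ln(x) + ln(y) ≈ 1.0986
Since 1.2528 ≠ 1.0986, the equation fails at this point, so it cannot hold for all real values of x and y for which both sides are defined.
ln(x) + ln(y) = ln(xy), not ln(x+y).

Conclusion: No, this is NOT an identity.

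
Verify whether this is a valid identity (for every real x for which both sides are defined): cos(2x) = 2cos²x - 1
Claim: cos(2x) = 2cos²x - 1.
Reasoning: cos(2x) = cos²x - sin²x. Replace sin²x by 1 - cos²x: cos²x - (1 - cos²x) = 2cos²x - 1.
So the two sides agree for every real x for which both sides are defined.

Conclusion: Yes, this is an identity.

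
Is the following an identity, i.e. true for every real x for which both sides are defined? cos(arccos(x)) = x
Yes, this is an identity.

Claim: cos(arccos(x)) = x.
Reasoning: For -1 ≤ x ≤ 1 (where arccos is defined), arccos(x) is by definition an angle whose cosine equals x. Taking the cosine of that angle returns x. (Note the other order, arccos(cos x) = x, is NOT an identity.)
So the two sides agree for every real x for which both sides are defined.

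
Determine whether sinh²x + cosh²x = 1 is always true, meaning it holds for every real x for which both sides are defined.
No, this is NOT an identity.

Claim: sinh²x + cosh²x = 1.
Test a specific point where both sides are defined: x = -2.
LHS = sinh²x + cosh²x ≈ 27.3082
RHS = 1 ≈ 1.0000
Since 27.3082 ≠ 1.0000, the equation fails at this point, so it cannot hold for every real x for which both sides are defined.
The correct hyperbolic identity is cosh²x - sinh²x = 1 (a difference); the sum sinh²x + cosh²x equals cosh(2x).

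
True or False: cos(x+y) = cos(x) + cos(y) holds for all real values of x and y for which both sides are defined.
False.

Claim: cos(x+y) = cos(x) + cos(y).
Test a specific point where both sides are defined: x = π/2, y = π.
LHS = cos(x+y) ≈ 0.0000
RHS = cos(x) + cos(y) ≈ -1.0000
Since 0.0000 ≠ -1.0000, the equation fails at this point, so it cannot hold for all real values of x and y for which both sides are defined.
The correct expansion is cos(x+y) = cos(x)cos(y) - sin(x)sin(y); cosine is not additive.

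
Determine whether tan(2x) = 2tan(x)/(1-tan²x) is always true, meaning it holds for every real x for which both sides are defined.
Yes, this is an identity.

Claim: tan(2x) = 2tan(x)/(1-tan²x).
Reasoning: tan(2x) = sin(2x)/cos(2x) = 2sin(x)cos(x) / (cos²x - sin²x). Divide numerator and denominator by cos²x: 2tan(x) / (1 - tan²x).
So the two sides agree for every real x for which both sides are defined.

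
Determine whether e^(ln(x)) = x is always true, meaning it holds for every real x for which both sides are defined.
Claim: e^(ln(x)) = x.
Reasoning: For x > 0, ln(x) is by definition the exponent p such that e^p = x. Raising e to that exponent therefore returns x: e^(ln x) = x.
So the two sides agree for every real x for which both sides are defined.

Conclusion: Yes, this is an identity.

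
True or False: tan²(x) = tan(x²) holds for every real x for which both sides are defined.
Claim: tan²(x) = tan(x²).
Test a specific point where both sides are defined: x = π/3.
LHS = tan²(x) ≈ 3.0000
RHS = tan(x²) ≈ 1.9485
Since 3.0000 ≠ 1.9485, the equation fails at this point, so it cannot hold for every real x for which both sides are defined.
tan²(x) means (tan x)², squaring the output; tan(x²) squares the input. These are different functions.

Conclusion: False.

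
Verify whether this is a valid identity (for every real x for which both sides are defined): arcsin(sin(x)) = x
Claim: arcsin(sin(x)) = x.
Test a specific point where both sides are defined: x = 2π/3.
LHS = arcsin(sin(x)) ≈ 1.0472
RHS = x ≈ 2.0944
Since 1.0472 ≠ 2.0944, the equation fails at this point, so it cannot hold for every real x for which both sides are defined.
arcsin only returns values in [-π/2, π/2], so arcsin(sin(x)) = x holds only for x in that interval, not for all real x.

Conclusion: No, this is NOT an identity.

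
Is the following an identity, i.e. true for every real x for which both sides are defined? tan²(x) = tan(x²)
No, this is NOT an identity.

Claim: tan²(x) = tan(x²).
Test a specific point where both sides are defined: x = -π/3.
LHS = tan²(x) ≈ 3.0000
RHS = tan(x²) ≈ 1.9485
Since 3.0000 ≠ 1.9485, the equation fails at this point, so it cannot hold for every real x for which both sides are defined.
tan²(x) means (tan x)², squaring the output; tan(x²) squares the input. These are different functions.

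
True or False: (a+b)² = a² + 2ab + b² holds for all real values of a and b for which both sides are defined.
True.

Claim: (a+b)² = a² + 2ab + b².
Reasoning: Expand: (a+b)² = (a+b)(a+b) = a·a + a·b + b·a + b·b = a² + 2ab + b².
So the two sides agree for all real values of a and b for which both sides are defined.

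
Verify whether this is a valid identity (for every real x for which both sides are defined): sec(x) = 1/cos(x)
Claim: sec(x) = 1/cos(x).
Reasoning: sec(x) is by definition the reciprocal of cos(x), wherever cos(x) ≠ 0.
So the two sides agree for every real x for which both sides are defined.

Conclusion: Yes, this is an identity.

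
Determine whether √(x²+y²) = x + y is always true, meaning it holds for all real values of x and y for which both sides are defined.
Claim: √(x²+y²) = x + y.
Test a specific point where both sides are defined: x = 2, y = 4.
LHS = √(x²+y²) ≈ 4.4721
RHS = x + y ≈ 6.0000
Since 4.4721 ≠ 6.0000, the equation fails at this point, so it cannot hold for all real values of x and y for which both sides are defined.
(x+y)² = x² + 2xy + y², not x² + y², so the square root does not split this way.

Conclusion: No, this is NOT an identity.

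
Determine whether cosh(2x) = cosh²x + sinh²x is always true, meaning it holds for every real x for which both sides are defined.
Claim: cosh(2x) = cosh²x + sinh²x.
Reasoning: cosh²x = (e^(2x) + 2 + e^(-2x))/4 and sinh²x = (e^(2x) - 2 + e^(-2x))/4. Adding gives (2e^(2x) + 2e^(-2x))/4 = (e^(2x) + e^(-2x))/2 = cosh(2x).
So the two sides agree for every real x for which both sides are defined.

Conclusion: Yes, this is an identity.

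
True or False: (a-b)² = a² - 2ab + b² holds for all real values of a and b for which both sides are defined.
Claim: (a-b)² = a² - 2ab + b².
Reasoning: Expand: (a-b)² = (a-b)(a-b) = a·a - a·b - b·a + b·b = a² - 2ab + b².
So the two sides agree for all real values of a and b for which both sides are defined.

Conclusion: True.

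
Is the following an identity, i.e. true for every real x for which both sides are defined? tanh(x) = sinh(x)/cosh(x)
Yes, this is an identity.

Claim: tanh(x) = sinh(x)/cosh(x).
Reasoning: tanh(x) is defined as sinh(x)/cosh(x) = (e^x - e^-x)/(e^x + e^-x); cosh(x) ≥ 1 is never zero, so this holds for every real x.
So the two sides agree for every real x for which both sides are defined.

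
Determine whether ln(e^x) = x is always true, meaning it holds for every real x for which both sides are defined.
Yes, this is an identity.

Claim: ln(e^x) = x.
Reasoning: ln is the inverse of the exponential: ln(e^x) asks for the exponent p with e^p = e^x, and since e^p is one-to-one that exponent is p = x.
So the two sides agree for every real x for which both sides are defined.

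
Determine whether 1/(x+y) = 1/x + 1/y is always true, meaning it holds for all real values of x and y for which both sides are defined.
No, this is NOT an identity.

Claim: 1/(x+y) = 1/x + 1/y.
Test a specific point where both sides are defined: x = 2, y = -3.
LHS = 1/(x+y) ≈ -1.0000
RHS = 1/x + 1/y ≈ 0.1667
Since -1.0000 ≠ 0.1667, the equation fails at this point, so it cannot hold for all real values of x and y for which both sides are defined.
1/x + 1/y = (x+y)/(xy), which is not 1/(x+y).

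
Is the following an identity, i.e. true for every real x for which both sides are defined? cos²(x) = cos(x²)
No, this is NOT an identity.

Claim: cos²(x) = cos(x²).
Test a specific point where both sides are defined: x = π/3.
LHS = cos²(x) ≈ 0.2500
RHS = cos(x²) ≈ 0.4566
Since 0.2500 ≠ 0.4566, the equation fails at this point, so it cannot hold for every real x for which both sides are defined.
cos²(x) means (cos x)², squaring the output; cos(x²) squares the input. These are different functions.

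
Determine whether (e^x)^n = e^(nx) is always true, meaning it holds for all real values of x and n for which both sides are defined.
Yes, this is an identity.

Claim: (e^x)^n = e^(nx).
Reasoning: e^x is a positive real number, and for a positive base B and real exponent n, B^n = e^(n·ln B). With B = e^x, ln B = x, so (e^x)^n = e^(n·x).
So the two sides agree for all real values of x and n for which both sides are defined.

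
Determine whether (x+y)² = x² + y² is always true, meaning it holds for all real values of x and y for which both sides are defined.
No, this is NOT an identity.

Claim: (x+y)² = x² + y².
Test a specific point where both sides are defined: x = 1, y = 5.
LHS = (x+y)² ≈ 36.0000
RHS = x² + y² ≈ 26.0000
Since 36.0000 ≠ 26.0000, the equation fails at this point, so it cannot hold for all real values of x and y for which both sides are defined.
The correct expansion is (x+y)² = x² + 2xy + y²; the cross term 2xy is missing.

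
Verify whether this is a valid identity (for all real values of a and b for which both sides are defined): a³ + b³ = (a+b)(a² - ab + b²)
Yes, this is an identity.

Claim: a³ + b³ = (a+b)(a² - ab + b²).
Reasoning: Expand the right side: (a+b)(a² - ab + b²) = a³ - a²b + ab² + a²b - ab² + b³ = a³ + b³ (the middle terms cancel in pairs).
So the two sides agree for all real values of a and b for which both sides are defined.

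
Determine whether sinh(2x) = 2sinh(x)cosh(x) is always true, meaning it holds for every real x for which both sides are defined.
Claim: sinh(2x) = 2sinh(x)cosh(x).
Reasoning: 2sinh(x)cosh(x) = 2 · (e^x - e^-x)/2 · (e^x + e^-x)/2 = (e^(2x) - e^(-2x))/2 = sinh(2x).
So the two sides agree for every real x for which both sides are defined.

Conclusion: Yes, this is an identity.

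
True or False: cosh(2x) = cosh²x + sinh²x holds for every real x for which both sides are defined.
Claim: cosh(2x) = cosh²x + sinh²x.
Reasoning: cosh²x = (e^(2x) + 2 + e^(-2x))/4 and sinh²x = (e^(2x) - 2 + e^(-2x))/4. Adding gives (2e^(2x) + 2e^(-2x))/4 = (e^(2x) + e^(-2x))/2 = cosh(2x).
So the two sides agree for every real x for which both sides are defined.

Conclusion: True.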